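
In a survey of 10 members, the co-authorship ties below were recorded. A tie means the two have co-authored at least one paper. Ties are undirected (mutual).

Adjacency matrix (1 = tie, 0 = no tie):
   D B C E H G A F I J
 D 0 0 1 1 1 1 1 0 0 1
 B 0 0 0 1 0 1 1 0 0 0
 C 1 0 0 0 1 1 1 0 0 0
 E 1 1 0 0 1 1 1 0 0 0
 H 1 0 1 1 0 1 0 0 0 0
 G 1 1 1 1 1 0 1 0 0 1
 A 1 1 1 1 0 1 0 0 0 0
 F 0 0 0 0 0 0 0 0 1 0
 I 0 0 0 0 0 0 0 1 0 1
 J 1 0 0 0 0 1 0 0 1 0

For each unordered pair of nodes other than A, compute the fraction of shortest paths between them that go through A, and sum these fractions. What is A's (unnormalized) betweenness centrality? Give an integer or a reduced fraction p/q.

Pairs whose geodesics pass through A — D–B: 1/3; B–C: 1/2; C–E: 1/4.
All other pairs contribute 0.
Summing the contributions gives betweenness(A) = 13/12.

13/12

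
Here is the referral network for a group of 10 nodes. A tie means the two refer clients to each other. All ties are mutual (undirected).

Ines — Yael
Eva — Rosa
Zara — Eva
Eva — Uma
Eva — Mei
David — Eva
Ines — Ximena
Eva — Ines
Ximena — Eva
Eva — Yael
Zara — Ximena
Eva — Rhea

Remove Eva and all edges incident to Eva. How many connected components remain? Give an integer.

Without Eva, the remaining ties split the others into: {Ines, Ximena, Yael, Zara}; {Mei}; {Rhea}; {Rosa}; {David}; {Uma}.
That's 6 separate components.

6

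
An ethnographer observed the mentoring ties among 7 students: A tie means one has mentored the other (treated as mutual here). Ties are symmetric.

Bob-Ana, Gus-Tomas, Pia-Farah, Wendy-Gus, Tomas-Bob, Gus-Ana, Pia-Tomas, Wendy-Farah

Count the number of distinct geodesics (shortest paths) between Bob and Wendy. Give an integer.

2

The shortest distance is 3. The length-3 paths are: Bob–Tomas–Gus–Wendy; Bob–Ana–Gus–Wendy.
That gives 2 distinct shortest paths.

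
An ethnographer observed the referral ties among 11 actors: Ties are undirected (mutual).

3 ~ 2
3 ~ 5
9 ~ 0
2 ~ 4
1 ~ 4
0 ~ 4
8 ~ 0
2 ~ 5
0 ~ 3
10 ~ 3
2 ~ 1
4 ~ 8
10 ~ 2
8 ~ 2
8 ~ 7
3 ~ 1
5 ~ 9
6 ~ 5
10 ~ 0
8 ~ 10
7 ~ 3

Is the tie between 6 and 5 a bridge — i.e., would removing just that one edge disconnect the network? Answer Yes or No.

Yes

Without the 6–5 edge there is no alternate route between 6 and 5, so the network disconnects. It is a bridge.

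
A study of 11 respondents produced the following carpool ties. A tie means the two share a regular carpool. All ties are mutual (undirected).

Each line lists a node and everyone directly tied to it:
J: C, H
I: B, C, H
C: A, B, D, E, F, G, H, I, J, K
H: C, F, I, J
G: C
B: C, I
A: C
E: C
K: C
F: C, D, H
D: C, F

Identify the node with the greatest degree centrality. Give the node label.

Degrees — A:1, B:2, C:10, D:2, E:1, F:3, G:1, H:4, I:3, J:2, K:1.
The maximum is 10, attained only by C.

C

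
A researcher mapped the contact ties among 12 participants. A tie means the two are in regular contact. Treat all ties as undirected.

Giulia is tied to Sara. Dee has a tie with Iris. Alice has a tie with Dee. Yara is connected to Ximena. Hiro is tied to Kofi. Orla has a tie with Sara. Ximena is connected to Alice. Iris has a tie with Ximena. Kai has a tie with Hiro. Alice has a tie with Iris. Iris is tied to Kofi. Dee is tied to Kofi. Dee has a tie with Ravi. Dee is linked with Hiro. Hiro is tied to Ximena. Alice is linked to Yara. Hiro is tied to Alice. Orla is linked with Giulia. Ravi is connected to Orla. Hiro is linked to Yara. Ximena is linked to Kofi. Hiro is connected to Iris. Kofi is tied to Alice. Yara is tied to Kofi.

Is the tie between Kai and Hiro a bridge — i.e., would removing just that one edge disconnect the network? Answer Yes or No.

Without the Kai–Hiro edge there is no alternate route between Kai and Hiro, so the network disconnects. It is a bridge.

Yes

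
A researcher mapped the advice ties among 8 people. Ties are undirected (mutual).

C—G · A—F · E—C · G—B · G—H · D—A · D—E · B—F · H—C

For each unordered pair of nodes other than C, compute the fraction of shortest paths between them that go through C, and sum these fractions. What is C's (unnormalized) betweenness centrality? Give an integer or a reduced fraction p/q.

Pairs whose geodesics pass through C — E–H: 1; E–G: 1; E–B: 1; H–A: 1/2; H–D: 1; G–D: 1.
All other pairs contribute 0.
Summing the contributions gives betweenness(C) = 11/2.

11/2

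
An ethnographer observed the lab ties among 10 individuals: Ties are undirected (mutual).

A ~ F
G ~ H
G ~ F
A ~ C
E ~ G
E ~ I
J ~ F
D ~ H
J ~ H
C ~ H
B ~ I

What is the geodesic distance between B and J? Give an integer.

One shortest route is B – I – E – G – H – J, which uses 5 edges, and at distance 4 from B we only reach {F, H}, which does not include J. So d(B,J) = 5.

5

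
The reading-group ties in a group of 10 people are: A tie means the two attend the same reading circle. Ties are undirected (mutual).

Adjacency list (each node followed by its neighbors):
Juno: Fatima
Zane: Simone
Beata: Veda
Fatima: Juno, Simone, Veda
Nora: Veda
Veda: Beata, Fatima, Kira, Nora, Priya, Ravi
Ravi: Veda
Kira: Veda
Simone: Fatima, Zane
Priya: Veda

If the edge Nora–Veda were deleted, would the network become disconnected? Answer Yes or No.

Yes

Without the Nora–Veda edge there is no alternate route between Nora and Veda, so the network disconnects. It is a bridge.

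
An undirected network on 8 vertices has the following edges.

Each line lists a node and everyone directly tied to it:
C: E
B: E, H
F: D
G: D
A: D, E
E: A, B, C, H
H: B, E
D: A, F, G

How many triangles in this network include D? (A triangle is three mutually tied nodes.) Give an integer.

D's neighbors are A, F, and G, but none of them are tied to each other, so no triangle contains D.

0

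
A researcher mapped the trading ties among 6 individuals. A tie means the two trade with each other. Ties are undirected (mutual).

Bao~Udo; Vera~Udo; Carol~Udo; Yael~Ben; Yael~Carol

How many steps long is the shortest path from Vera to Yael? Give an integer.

3

One shortest route is Vera – Udo – Carol – Yael, which uses 3 edges, and at distance 2 from Vera we only reach {Bao, Carol}, which does not include Yael. So d(Vera,Yael) = 3.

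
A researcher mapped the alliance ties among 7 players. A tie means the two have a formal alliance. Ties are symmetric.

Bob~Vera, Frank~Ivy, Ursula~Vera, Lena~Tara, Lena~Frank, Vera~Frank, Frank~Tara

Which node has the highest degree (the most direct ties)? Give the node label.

Frank

Degrees — Bob:1, Frank:4, Ivy:1, Lena:2, Tara:2, Ursula:1, Vera:3.
The maximum is 4, attained only by Frank.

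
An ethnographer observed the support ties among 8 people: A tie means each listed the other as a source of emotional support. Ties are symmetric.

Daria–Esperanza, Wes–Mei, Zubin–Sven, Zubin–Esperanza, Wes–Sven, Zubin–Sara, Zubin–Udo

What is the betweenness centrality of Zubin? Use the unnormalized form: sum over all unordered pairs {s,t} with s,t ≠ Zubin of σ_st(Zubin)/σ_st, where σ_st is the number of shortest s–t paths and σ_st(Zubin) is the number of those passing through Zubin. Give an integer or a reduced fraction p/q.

17

Pairs whose geodesics pass through Zubin — Sven–Udo: 1; Sven–Daria: 1; Sven–Sara: 1; Sven–Esperanza: 1; Udo–Mei: 1; Udo–Daria: 1; Udo–Sara: 1; Udo–Esperanza: 1; Udo–Wes: 1; Mei–Daria: 1; Mei–Sara: 1; Mei–Esperanza: 1; Daria–Sara: 1; Daria–Wes: 1 … (+3 more pairs).
All other pairs contribute 0.
Summing the contributions gives betweenness(Zubin) = 17.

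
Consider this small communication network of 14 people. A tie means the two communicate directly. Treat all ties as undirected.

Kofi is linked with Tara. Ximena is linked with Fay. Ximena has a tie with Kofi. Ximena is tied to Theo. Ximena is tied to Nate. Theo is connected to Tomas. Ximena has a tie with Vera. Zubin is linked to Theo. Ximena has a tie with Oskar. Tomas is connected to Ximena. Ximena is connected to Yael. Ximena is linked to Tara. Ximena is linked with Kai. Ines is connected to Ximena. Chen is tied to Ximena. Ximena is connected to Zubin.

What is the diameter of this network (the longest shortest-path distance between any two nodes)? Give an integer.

2

Eccentricity of each node (its greatest distance to any other): Chen:2, Fay:2, Ines:2, Kai:2, Kofi:2, Nate:2, Oskar:2, Tara:2, Theo:2, Tomas:2, Vera:2, Ximena:1, Yael:2, Zubin:2.
The maximum eccentricity is 2, realized for instance by the pair Yael–Oskar via Yael – Ximena – Oskar. So the diameter is 2.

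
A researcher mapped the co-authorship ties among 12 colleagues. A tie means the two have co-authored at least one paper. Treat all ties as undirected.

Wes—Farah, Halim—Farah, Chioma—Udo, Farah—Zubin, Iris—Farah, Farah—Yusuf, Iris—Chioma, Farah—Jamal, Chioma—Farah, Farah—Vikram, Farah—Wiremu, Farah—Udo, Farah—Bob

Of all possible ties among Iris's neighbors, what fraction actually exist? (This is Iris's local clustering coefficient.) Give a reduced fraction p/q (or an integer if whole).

Iris's neighbors: Chioma and Farah (k = 2).
Possible neighbor pairs: C(2,2) = 1. Edges among them: Chioma–Farah → e = 1.
Clustering(Iris) = 1/1.

1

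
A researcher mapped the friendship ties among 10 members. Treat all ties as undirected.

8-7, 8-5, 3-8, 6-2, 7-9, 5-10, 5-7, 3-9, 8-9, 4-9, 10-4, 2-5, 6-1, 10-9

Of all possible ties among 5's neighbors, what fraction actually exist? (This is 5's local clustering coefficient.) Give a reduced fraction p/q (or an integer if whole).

1/6

5's neighbors: 2, 7, 8, and 10 (k = 4).
Possible neighbor pairs: C(4,2) = 6. Edges among them: 7–8 → e = 1.
Clustering(5) = 1/6.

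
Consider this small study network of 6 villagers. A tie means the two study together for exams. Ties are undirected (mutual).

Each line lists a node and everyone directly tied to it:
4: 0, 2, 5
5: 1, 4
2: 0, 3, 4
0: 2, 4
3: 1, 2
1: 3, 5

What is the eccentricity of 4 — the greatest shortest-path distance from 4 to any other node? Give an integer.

Distances from 4: 0:1, 1:2, 2:1, 3:2, 5:1.
The largest is 2 (to 3 and 1), so the eccentricity of 4 is 2.

2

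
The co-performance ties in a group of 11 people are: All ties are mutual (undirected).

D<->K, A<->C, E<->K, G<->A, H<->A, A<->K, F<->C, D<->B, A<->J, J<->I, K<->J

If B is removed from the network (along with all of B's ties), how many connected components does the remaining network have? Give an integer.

1

B's neighbors (D) remain reachable from one another through other ties, so the rest of the network stays in one piece.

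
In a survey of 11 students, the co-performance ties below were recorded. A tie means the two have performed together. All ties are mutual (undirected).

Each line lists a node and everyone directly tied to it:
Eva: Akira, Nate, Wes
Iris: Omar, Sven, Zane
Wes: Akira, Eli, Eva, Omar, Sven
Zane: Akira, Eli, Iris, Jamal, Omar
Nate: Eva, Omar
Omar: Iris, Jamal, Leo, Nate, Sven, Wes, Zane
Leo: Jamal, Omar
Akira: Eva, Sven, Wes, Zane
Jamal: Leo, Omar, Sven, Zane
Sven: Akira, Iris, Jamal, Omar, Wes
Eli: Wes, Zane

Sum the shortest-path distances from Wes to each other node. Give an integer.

Distances from Wes: Akira:1, Eli:1, Eva:1, Iris:2, Jamal:2, Leo:2, Nate:2, Omar:1, Sven:1, Zane:2.
Sum = 1 + 1 + 1 + 2 + 2 + 2 + 2 + 1 + 1 + 2 = 15.

15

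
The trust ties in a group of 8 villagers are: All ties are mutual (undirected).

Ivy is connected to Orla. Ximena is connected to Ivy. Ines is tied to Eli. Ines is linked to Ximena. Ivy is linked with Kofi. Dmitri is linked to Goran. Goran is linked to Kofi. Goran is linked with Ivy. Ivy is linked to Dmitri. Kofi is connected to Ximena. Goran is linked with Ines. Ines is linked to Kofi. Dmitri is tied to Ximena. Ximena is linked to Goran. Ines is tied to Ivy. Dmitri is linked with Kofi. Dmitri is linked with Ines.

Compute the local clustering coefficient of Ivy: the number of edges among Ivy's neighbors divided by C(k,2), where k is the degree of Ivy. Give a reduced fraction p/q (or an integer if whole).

Ivy's neighbors: Dmitri, Goran, Ines, Kofi, Orla, and Ximena (k = 6).
Possible neighbor pairs: C(6,2) = 15. Edges among them: Dmitri–Goran, Dmitri–Ines, Dmitri–Kofi, Dmitri–Ximena, Goran–Ines, Goran–Kofi, Goran–Ximena, Ines–Kofi, Ines–Ximena, Kofi–Ximena → e = 10.
Clustering(Ivy) = 10/15 = 2/3.

2/3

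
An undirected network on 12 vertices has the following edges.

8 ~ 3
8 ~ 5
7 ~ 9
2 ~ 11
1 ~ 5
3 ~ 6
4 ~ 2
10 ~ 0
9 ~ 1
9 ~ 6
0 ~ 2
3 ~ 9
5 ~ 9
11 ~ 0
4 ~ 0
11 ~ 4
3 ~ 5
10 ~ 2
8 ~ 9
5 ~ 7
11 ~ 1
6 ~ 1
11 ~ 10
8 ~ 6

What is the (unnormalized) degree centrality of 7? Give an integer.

7 is directly tied to 5 and 9. That is 2 neighbors, so the degree of 7 is 2.

2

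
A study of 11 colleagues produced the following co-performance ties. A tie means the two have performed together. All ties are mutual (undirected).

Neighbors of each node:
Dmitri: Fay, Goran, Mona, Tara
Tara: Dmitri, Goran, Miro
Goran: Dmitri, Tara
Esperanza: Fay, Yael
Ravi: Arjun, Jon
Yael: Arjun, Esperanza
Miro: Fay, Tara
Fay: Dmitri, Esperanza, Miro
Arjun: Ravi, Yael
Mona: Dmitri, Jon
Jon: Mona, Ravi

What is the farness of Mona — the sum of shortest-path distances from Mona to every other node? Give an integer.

23

Distances from Mona: Arjun:3, Dmitri:1, Esperanza:3, Fay:2, Goran:2, Jon:1, Miro:3, Ravi:2, Tara:2, Yael:4.
Sum = 3 + 1 + 3 + 2 + 2 + 1 + 3 + 2 + 2 + 4 = 23.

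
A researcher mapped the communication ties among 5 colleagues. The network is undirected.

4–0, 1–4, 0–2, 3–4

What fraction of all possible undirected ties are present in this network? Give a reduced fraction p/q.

There are 4 edges and 5 nodes, so the maximum possible is C(5,2) = 10.
Density = 4/10 = 2/5.

2/5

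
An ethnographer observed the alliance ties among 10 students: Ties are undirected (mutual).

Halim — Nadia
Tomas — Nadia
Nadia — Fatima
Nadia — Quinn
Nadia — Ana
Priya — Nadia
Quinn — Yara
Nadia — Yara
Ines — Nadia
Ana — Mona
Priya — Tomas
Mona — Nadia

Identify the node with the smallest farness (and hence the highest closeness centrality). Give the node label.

Farness (sum of distances to all others) for each node — Ana:16, Fatima:17, Halim:17, Ines:17, Mona:16, Nadia:9, Priya:16, Quinn:16, Tomas:16, Yara:16.
The smallest farness is 9, for Nadia, so Nadia has the highest closeness.

Nadia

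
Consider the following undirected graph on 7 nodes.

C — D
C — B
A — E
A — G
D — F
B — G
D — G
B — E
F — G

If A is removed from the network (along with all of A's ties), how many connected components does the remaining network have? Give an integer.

A's neighbors (E and G) remain reachable from one another through other ties, so the rest of the network stays in one piece.

1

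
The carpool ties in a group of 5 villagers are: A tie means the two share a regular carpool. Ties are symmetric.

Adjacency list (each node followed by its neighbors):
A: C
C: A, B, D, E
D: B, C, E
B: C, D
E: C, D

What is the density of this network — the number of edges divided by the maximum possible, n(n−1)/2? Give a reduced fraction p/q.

There are 6 edges and 5 nodes, so the maximum possible is C(5,2) = 10.
Density = 6/10 = 3/5.

3/5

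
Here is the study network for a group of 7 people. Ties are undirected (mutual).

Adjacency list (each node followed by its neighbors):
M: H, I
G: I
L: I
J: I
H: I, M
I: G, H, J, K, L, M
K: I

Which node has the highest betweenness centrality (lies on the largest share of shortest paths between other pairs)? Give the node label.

I

Unnormalized betweenness of each node: G:0, H:0, I:14, J:0, K:0, L:0, M:0.
I has the largest value, 14, making it the main broker — the node through which the most shortest paths run.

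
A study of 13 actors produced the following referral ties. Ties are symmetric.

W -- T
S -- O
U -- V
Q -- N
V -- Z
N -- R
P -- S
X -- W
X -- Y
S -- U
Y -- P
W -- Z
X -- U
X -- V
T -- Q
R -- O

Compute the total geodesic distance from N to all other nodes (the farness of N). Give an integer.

38

Distances from N: O:2, P:4, Q:1, R:1, S:3, T:2, U:4, V:5, W:3, X:4, Y:5, Z:4.
Sum = 2 + 4 + 1 + 1 + 3 + 2 + 4 + 5 + 3 + 4 + 5 + 4 = 38.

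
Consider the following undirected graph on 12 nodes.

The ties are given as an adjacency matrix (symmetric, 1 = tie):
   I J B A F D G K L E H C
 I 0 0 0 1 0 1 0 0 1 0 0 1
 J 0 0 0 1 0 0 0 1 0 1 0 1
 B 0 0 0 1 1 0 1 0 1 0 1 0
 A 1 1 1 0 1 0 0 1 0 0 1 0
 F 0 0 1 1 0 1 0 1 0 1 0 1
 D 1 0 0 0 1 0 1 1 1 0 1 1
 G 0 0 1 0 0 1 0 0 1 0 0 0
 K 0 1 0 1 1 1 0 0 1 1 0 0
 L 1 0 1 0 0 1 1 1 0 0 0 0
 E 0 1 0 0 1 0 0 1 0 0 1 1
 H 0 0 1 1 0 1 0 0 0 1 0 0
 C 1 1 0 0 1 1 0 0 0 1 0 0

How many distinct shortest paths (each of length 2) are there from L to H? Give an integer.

2

The shortest distance is 2. The length-2 paths are: L–B–H; L–D–H.
That gives 2 distinct shortest paths.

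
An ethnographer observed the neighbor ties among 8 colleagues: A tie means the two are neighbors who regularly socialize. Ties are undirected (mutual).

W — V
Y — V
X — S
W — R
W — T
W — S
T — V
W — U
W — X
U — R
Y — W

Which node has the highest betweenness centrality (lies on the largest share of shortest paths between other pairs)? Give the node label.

Unnormalized betweenness of each node: R:0, S:0, T:0, U:0, V:1/2, W:33/2, X:0, Y:0.
W has the largest value, 33/2, making it the main broker — the node through which the most shortest paths run.

W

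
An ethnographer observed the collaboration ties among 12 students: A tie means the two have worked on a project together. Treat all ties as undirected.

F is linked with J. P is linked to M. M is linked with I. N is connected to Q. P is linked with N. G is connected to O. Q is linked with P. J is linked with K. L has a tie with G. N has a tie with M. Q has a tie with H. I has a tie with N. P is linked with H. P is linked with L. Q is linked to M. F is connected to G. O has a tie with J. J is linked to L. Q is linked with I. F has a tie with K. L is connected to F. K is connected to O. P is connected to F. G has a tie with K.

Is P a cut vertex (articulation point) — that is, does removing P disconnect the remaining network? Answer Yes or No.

Yes

Removing P leaves {F, G, J, K, L, and O} with no path to {H, I, M, N, and Q}, so the network splits into 2 components. P is a cut vertex.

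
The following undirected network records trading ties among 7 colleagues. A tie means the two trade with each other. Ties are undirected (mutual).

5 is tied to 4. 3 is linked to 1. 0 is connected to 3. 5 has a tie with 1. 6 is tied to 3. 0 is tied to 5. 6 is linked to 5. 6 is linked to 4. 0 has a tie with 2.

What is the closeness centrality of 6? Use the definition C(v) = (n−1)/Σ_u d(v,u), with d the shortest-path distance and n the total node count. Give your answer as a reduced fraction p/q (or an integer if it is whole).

3/5

Distances from 6: 0:2, 1:2, 2:3, 3:1, 4:1, 5:1. Sum = 10.
n = 7, so closeness = 6/10 = 3/5.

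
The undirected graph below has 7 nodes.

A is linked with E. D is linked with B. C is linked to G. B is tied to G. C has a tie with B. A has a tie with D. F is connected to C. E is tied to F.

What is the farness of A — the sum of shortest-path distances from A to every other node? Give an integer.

Distances from A: B:2, C:3, D:1, E:1, F:2, G:3.
Sum = 2 + 3 + 1 + 1 + 2 + 3 = 12.

12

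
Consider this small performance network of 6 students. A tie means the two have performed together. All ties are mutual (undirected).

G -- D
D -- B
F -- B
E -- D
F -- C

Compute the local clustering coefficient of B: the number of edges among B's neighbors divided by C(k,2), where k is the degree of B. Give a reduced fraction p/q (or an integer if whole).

B's neighbors: D and F (k = 2).
Possible neighbor pairs: C(2,2) = 1. Edges among them: none → e = 0.
Clustering(B) = 0/1.

0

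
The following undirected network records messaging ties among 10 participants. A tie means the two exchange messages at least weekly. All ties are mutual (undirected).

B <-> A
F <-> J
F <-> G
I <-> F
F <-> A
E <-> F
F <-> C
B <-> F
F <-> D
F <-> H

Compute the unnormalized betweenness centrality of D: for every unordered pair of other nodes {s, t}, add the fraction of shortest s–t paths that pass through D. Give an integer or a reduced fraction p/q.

0

No shortest path between any pair of other nodes passes through D.
Summing the contributions gives betweenness(D) = 0.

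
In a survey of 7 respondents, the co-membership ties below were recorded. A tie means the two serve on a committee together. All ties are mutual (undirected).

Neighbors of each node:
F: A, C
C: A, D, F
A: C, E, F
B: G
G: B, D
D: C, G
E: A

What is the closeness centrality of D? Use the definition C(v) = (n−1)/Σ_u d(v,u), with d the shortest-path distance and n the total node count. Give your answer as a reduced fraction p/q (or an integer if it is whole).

Distances from D: A:2, B:2, C:1, E:3, F:2, G:1. Sum = 11.
n = 7, so closeness = 6/11.

6/11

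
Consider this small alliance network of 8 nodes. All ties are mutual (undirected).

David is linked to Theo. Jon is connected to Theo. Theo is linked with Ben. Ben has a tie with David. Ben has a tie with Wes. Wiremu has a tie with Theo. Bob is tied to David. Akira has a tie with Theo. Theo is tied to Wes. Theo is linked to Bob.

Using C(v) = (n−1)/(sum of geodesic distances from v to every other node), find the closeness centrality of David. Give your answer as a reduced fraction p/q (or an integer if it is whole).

7/11

Distances from David: Akira:2, Ben:1, Bob:1, Jon:2, Theo:1, Wes:2, Wiremu:2. Sum = 11.
n = 8, so closeness = 7/11.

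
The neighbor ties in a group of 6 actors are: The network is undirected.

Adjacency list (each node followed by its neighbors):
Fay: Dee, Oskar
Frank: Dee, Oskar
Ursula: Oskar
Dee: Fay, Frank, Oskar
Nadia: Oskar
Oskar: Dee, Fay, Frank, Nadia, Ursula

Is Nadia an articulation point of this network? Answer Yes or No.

Even without Nadia, every remaining node can still reach every other (the residual graph is connected), so Nadia is not a cut vertex.

No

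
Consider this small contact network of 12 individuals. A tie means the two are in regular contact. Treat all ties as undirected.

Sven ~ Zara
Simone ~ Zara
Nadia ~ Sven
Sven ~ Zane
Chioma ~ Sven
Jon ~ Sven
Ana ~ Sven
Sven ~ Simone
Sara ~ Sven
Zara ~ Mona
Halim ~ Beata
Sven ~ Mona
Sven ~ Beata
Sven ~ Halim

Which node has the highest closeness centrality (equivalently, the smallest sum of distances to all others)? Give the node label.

Farness (sum of distances to all others) for each node — Ana:21, Beata:20, Chioma:21, Halim:20, Jon:21, Mona:20, Nadia:21, Sara:21, Simone:20, Sven:11, Zane:21, Zara:19.
The smallest farness is 11, for Sven, so Sven has the highest closeness.

Sven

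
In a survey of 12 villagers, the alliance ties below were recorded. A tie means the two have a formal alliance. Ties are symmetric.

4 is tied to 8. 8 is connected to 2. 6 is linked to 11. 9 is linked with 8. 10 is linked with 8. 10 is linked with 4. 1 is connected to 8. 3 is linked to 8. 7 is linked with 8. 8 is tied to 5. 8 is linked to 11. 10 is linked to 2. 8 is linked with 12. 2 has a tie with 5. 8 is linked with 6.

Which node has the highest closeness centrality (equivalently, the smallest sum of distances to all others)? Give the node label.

8

Farness (sum of distances to all others) for each node — 1:21, 2:19, 3:21, 4:20, 5:20, 6:20, 7:21, 8:11, 9:21, 10:19, 11:20, 12:21.
The smallest farness is 11, for 8, so 8 has the highest closeness.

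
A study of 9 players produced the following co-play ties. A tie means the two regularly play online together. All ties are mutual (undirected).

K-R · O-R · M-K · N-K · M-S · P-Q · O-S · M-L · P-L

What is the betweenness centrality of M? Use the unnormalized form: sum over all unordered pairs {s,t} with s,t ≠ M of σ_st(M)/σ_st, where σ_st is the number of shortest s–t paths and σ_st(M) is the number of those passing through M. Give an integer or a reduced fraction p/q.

Pairs whose geodesics pass through M — S–N: 1; S–Q: 1; S–K: 1; S–L: 1; S–P: 1; N–Q: 1; N–L: 1; N–P: 1; Q–R: 1; Q–K: 1; Q–O: 1; R–L: 1; R–P: 1; K–L: 1 … (+3 more pairs).
All other pairs contribute 0.
Summing the contributions gives betweenness(M) = 17.

17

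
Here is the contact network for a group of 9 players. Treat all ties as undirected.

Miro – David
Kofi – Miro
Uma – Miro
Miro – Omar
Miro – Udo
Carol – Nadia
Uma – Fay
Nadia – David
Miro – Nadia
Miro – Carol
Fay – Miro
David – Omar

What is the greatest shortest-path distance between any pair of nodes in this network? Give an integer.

Eccentricity of each node (its greatest distance to any other): Carol:2, David:2, Fay:2, Kofi:2, Miro:1, Nadia:2, Omar:2, Udo:2, Uma:2.
The maximum eccentricity is 2, realized for instance by the pair Nadia–Omar via Nadia – Miro – Omar. So the diameter is 2.

2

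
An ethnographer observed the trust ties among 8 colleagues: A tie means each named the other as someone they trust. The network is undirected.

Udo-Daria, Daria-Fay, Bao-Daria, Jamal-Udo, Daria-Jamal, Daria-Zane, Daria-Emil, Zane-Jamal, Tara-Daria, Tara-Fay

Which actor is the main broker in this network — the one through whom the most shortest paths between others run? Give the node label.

Unnormalized betweenness of each node: Bao:0, Daria:35/2, Emil:0, Fay:0, Jamal:1/2, Tara:0, Udo:0, Zane:0.
Daria has the largest value, 35/2, making it the main broker — the node through which the most shortest paths run.

Daria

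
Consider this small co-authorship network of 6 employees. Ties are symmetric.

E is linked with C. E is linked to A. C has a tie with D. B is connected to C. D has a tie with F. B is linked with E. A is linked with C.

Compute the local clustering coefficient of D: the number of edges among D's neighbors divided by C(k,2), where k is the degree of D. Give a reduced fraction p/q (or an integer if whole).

D's neighbors: C and F (k = 2).
Possible neighbor pairs: C(2,2) = 1. Edges among them: none → e = 0.
Clustering(D) = 0/1.

0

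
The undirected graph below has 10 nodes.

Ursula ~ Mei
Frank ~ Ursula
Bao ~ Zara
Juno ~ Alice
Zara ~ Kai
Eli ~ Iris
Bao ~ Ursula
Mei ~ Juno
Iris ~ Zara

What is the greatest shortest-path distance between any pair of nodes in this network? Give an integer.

7

Eccentricity of each node (its greatest distance to any other): Alice:7, Bao:4, Eli:7, Frank:5, Iris:6, Juno:6, Kai:6, Mei:5, Ursula:4, Zara:5.
The maximum eccentricity is 7, realized for instance by the pair Eli–Alice via Eli – Iris – Zara – Bao – Ursula – Mei – Juno – Alice. So the diameter is 7.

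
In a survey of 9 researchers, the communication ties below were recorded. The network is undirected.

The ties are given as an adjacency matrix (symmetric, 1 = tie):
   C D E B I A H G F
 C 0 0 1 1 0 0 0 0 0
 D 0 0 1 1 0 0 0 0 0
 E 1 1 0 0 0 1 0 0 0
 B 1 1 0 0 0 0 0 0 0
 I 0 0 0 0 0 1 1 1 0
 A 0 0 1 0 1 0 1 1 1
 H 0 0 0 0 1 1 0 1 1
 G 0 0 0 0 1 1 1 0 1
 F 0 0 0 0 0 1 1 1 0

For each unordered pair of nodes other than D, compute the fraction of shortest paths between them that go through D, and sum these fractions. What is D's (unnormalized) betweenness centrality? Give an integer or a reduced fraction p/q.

Pairs whose geodesics pass through D — E–B: 1/2; B–I: 1/2; B–A: 1/2; B–H: 1/2; B–G: 1/2; B–F: 1/2.
All other pairs contribute 0.
Summing the contributions gives betweenness(D) = 3.

3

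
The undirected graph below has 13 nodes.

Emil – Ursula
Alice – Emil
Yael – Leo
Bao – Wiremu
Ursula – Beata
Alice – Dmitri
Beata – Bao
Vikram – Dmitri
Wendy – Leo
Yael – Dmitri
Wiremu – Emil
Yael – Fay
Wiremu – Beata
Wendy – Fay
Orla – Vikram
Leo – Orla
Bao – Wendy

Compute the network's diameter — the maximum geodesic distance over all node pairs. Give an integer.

5

Eccentricity of each node (its greatest distance to any other): Alice:4, Bao:4, Beata:5, Dmitri:4, Emil:4, Fay:4, Leo:4, Orla:5, Ursula:5, Vikram:5, Wendy:4, Wiremu:4, Yael:4.
The maximum eccentricity is 5, realized for instance by the pair Beata–Vikram via Beata – Ursula – Emil – Alice – Dmitri – Vikram. So the diameter is 5.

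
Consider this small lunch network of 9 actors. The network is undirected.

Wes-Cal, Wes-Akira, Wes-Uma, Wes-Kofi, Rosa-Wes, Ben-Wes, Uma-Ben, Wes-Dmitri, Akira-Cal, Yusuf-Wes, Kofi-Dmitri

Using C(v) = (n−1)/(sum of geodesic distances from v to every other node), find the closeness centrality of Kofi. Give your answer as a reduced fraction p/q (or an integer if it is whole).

4/7

Distances from Kofi: Akira:2, Ben:2, Cal:2, Dmitri:1, Rosa:2, Uma:2, Wes:1, Yusuf:2. Sum = 14.
n = 9, so closeness = 8/14 = 4/7.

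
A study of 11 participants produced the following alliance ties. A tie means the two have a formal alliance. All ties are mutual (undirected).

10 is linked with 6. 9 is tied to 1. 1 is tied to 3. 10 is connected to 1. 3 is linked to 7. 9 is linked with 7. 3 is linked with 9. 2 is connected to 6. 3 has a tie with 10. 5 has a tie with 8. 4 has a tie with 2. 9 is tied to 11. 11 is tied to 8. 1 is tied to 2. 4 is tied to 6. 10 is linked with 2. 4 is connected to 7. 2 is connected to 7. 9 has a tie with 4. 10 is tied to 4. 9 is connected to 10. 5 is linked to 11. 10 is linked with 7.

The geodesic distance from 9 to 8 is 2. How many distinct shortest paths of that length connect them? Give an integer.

The shortest distance is 2, and the only length-2 path is 9–11–8. So there is exactly 1 shortest path.

1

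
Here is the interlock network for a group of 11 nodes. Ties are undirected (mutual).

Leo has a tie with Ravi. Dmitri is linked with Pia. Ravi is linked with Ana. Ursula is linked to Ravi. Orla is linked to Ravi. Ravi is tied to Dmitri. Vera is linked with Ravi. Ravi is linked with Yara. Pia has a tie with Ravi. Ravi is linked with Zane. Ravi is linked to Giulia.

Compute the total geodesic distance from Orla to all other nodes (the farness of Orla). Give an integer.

19

Distances from Orla: Ana:2, Dmitri:2, Giulia:2, Leo:2, Pia:2, Ravi:1, Ursula:2, Vera:2, Yara:2, Zane:2.
Sum = 2 + 2 + 2 + 2 + 2 + 1 + 2 + 2 + 2 + 2 = 19.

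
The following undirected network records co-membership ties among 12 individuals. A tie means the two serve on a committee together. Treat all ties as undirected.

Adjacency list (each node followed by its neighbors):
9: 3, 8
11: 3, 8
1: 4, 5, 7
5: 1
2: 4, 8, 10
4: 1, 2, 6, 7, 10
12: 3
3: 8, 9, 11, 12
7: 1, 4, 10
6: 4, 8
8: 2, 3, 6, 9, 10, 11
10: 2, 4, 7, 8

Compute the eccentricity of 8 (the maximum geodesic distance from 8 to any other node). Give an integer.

4

Distances from 8: 1:3, 2:1, 3:1, 4:2, 5:4, 6:1, 7:2, 9:1, 10:1, 11:1, 12:2.
The largest is 4 (to 5), so the eccentricity of 8 is 4.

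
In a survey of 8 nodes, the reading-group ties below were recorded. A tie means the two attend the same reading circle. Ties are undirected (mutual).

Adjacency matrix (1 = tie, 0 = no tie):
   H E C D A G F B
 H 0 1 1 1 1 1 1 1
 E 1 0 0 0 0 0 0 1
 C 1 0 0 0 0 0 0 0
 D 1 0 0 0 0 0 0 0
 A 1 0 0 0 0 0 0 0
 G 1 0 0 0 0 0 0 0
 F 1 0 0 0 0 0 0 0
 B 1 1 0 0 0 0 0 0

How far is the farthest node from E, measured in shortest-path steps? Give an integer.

Distances from E: A:2, B:1, C:2, D:2, F:2, G:2, H:1.
The largest is 2 (to C, D, A, G, and F), so the eccentricity of E is 2.

2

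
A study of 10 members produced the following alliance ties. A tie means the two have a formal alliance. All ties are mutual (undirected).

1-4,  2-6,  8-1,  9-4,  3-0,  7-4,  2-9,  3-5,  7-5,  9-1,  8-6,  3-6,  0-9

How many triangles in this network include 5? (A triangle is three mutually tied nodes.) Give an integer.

5's neighbors are 3 and 7, but none of them are tied to each other, so no triangle contains 5.

0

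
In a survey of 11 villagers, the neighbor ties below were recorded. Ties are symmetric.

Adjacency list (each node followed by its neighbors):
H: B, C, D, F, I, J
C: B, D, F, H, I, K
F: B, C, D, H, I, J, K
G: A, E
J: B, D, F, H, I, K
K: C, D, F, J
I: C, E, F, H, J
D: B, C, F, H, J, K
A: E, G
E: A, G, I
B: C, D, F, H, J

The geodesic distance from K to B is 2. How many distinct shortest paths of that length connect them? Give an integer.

The shortest distance is 2. The length-2 paths are: K–C–B; K–D–B; K–J–B; K–F–B.
That gives 4 distinct shortest paths.

4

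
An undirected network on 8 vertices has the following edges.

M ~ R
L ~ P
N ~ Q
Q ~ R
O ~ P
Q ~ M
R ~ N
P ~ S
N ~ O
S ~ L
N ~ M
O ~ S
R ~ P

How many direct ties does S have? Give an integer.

3

S is directly tied to L, O, and P. That is 3 neighbors, so the degree of S is 3.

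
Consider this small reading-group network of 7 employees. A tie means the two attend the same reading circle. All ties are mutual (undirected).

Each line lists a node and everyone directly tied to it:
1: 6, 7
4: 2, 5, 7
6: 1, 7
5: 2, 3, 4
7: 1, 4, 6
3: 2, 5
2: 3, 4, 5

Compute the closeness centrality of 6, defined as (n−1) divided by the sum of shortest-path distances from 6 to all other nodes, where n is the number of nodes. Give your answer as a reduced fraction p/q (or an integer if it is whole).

Distances from 6: 1:1, 2:3, 3:4, 4:2, 5:3, 7:1. Sum = 14.
n = 7, so closeness = 6/14 = 3/7.

3/7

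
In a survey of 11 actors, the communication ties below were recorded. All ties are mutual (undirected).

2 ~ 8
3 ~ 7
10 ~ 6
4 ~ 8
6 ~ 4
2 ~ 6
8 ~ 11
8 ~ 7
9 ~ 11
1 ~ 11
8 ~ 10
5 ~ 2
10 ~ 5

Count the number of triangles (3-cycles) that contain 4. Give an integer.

4's neighbors are 6 and 8, but none of them are tied to each other, so no triangle contains 4.

0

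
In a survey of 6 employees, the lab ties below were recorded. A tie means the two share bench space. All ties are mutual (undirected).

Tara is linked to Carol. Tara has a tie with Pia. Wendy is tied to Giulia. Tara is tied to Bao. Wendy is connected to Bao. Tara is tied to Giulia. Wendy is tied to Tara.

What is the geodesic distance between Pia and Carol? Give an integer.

2

One shortest route is Pia – Tara – Carol, which uses 2 edges, and Pia and Carol are not directly tied, so nothing shorter exists. So d(Pia,Carol) = 2.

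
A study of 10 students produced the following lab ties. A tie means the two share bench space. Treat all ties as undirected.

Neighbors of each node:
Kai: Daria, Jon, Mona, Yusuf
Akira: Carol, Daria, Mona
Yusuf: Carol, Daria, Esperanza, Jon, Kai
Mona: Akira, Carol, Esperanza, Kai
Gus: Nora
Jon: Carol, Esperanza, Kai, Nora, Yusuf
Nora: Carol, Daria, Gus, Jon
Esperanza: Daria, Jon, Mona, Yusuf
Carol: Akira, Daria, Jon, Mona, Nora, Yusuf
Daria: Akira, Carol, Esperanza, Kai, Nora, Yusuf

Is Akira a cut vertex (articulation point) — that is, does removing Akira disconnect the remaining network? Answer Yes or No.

Even without Akira, every remaining node can still reach every other (the residual graph is connected), so Akira is not a cut vertex.

No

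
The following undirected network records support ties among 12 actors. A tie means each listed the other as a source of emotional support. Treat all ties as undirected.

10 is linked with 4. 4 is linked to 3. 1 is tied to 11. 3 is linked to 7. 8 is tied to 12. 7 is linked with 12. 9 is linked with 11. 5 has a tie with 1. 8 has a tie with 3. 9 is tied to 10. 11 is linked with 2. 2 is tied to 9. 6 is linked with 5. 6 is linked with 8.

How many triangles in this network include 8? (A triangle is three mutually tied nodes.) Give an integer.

8's neighbors are 3, 6, and 12, but none of them are tied to each other, so no triangle contains 8.

0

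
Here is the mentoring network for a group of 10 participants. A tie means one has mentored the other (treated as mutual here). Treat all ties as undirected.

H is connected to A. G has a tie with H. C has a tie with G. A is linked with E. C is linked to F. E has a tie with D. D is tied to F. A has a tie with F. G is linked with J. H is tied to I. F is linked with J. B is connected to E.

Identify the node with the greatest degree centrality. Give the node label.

Degrees — A:3, B:1, C:2, D:2, E:3, F:4, G:3, H:3, I:1, J:2.
The maximum is 4, attained only by F.

F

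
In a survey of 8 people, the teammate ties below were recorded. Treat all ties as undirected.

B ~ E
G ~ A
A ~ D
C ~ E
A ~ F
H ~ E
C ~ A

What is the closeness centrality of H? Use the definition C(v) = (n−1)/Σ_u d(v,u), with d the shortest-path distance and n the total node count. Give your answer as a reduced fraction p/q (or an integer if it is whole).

Distances from H: A:3, B:2, C:2, D:4, E:1, F:4, G:4. Sum = 20.
n = 8, so closeness = 7/20.

7/20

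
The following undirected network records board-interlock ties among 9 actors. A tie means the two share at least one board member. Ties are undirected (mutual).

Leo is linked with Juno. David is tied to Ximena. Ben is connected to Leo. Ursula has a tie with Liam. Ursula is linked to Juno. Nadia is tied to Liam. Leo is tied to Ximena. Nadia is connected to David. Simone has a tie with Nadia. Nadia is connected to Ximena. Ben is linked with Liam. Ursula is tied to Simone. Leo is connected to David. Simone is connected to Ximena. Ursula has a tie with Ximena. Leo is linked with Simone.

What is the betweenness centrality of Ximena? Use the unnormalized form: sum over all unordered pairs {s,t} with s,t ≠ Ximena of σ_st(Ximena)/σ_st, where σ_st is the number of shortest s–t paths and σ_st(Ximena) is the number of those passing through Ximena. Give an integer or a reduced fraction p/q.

8/3

Pairs whose geodesics pass through Ximena — Nadia–Leo: 1/3; Nadia–Juno: 2/6; Nadia–Ursula: 1/3; Leo–Ursula: 1/3; Simone–David: 1/3; David–Ursula: 1.
All other pairs contribute 0.
Summing the contributions gives betweenness(Ximena) = 8/3.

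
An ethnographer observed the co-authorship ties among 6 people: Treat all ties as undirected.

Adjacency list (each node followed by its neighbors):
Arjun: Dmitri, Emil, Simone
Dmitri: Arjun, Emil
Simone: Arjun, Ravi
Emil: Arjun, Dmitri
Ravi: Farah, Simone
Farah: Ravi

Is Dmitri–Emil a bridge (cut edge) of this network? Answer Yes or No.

No

Even without that edge, Dmitri still reaches Emil via Dmitri – Arjun – Emil, so the network stays connected. Not a bridge.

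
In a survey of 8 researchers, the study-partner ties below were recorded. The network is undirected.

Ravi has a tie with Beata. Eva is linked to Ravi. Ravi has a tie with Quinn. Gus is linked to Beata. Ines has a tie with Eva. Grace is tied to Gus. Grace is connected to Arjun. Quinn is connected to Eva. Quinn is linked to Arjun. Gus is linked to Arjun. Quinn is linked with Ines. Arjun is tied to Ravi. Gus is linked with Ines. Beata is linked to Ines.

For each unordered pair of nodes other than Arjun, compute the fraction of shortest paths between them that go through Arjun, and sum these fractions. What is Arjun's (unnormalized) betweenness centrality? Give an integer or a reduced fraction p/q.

Pairs whose geodesics pass through Arjun — Ravi–Grace: 1; Ravi–Gus: 1/2; Quinn–Grace: 1; Quinn–Gus: 1/2; Eva–Grace: 2/3.
All other pairs contribute 0.
Summing the contributions gives betweenness(Arjun) = 11/3.

11/3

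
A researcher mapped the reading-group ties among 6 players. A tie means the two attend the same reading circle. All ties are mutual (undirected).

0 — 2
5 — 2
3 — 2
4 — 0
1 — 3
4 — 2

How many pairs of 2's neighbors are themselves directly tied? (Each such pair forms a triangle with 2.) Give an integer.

2's neighbors: 0, 3, 4, and 5.
Neighbor pairs that are themselves tied: 2–0–4. Each forms one triangle with 2, for 1 in total.

1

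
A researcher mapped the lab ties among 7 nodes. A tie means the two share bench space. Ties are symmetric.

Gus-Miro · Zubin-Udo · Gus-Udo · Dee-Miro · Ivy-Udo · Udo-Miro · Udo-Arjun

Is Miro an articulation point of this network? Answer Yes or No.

Yes

Removing Miro leaves {Arjun, Gus, Ivy, Udo, and Zubin} with no path to {Dee}, so the network splits into 2 components. Miro is a cut vertex.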